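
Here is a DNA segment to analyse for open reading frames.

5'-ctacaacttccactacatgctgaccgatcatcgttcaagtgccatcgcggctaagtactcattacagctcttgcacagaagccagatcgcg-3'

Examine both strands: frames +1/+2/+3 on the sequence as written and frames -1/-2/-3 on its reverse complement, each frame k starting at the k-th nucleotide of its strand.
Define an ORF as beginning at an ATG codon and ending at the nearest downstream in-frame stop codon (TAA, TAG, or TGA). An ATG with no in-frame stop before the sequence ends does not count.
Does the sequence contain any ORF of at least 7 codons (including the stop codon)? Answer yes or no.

no

Reverse complement (5'→3'): CGCGATCTGGCTTCTGTGCAAGAGCTGTAATGAGTACTTAGCCGCGATGGCACTTGAACGATGATCGGTCAGCATGTAGTGGAAGTTGTAG
Frame +1: CTA CAA CTT CCA CTA CAT GCT GAC CGA TCA TCG TTC AAG TGC CAT CGC GGC TAA GTA CTC ATT ACA GCT CTT GCA CAG AAG CCA GAT CGC — no ATG→stop ORF.
Frame +2: TAC AAC TTC CAC TAC ATG CTG ACC GAT CAT CGT TCA AGT GCC ATC GCG GCT AAG TAC TCA TTA CAG CTC TTG CAC AGA AGC CAG ATC GCG — no ATG→stop ORF.
Frame +3: ACA ACT TCC ACT ACA TGC TGA CCG ATC ATC GTT CAA GTG CCA TCG CGG CTA AGT ACT CAT TAC AGC TCT TGC ACA GAA GCC AGA TCG — no ATG→stop ORF.
Frame -1: CGC GAT CTG GCT TCT GTG CAA GAG CTG TAA TGA GTA CTT AGC CGC GAT GGC ACT TGA ACG ATG ATC GGT CAG CAT GTA GTG GAA GTT GTA — no ATG→stop ORF.
Frame -2: GCG ATC TGG CTT CTG TGC AAG AGC TGT AAT GAG TAC TTA GCC GCG ATG GCA CTT GAA CGA TGA TCG GTC AGC ATG TAG TGG AAG TTG TAG — ATG at 47, stop TGA at 62 → 18 nt; ATG at 74, stop TAG at 77 → 6 nt.
Frame -3: CGA TCT GGC TTC TGT GCA AGA GCT GTA ATG AGT ACT TAG CCG CGA TGG CAC TTG AAC GAT GAT CGG TCA GCA TGT AGT GGA AGT TGT — ATG at 30, stop TAG at 39 → 12 nt.
Largest ORF found is 6 codons < 7, so no.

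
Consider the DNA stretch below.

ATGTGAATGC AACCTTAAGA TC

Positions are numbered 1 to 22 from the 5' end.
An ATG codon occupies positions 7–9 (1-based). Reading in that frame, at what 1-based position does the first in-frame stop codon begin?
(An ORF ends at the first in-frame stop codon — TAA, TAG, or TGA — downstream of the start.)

16

Codons from position 7: ATG (7–9), CAA (10–12), CCT (13–15), TAA (16–18).
TAA is a stop codon; it begins at position 16.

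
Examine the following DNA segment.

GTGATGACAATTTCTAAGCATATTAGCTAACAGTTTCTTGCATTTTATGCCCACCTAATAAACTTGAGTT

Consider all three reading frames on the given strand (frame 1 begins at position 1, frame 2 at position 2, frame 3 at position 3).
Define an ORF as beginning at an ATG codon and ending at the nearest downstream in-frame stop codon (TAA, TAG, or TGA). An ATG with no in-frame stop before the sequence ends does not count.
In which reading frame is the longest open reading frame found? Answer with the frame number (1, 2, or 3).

1

Frame 1: GTG ATG ACA ATT TCT AAG CAT ATT AGC TAA CAG TTT CTT GCA TTT TAT GCC CAC CTA ATA AAC TTG AGT — ATG at 4, stop TAA at 28 → 27 nt.
Frame 2: TGA TGA CAA TTT CTA AGC ATA TTA GCT AAC AGT TTC TTG CAT TTT ATG CCC ACC TAA TAA ACT TGA GTT — ATG at 47, stop TAA at 56 → 12 nt.
Frame 3: GAT GAC AAT TTC TAA GCA TAT TAG CTA ACA GTT TCT TGC ATT TTA TGC CCA CCT AAT AAA CTT GAG — no ATG→stop ORF.
Longest ORF is 27 nt in frame 1 (positions 4–30).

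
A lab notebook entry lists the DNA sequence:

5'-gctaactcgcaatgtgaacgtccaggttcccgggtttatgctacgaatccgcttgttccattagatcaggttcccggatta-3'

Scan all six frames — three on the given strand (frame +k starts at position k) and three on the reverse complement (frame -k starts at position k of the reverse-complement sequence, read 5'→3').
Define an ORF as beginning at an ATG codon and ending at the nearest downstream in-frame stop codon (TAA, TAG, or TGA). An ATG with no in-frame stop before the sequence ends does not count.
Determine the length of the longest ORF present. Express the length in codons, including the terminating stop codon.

9

Reverse complement (5'→3'): TAATCCGGGAACCTGATCTAATGGAACAAGCGGATTCGTAGCATAAACCCGGGAACCTGGACGTTCACATTGCGAGTTAGC
Frame +1: GCT AAC TCG CAA TGT GAA CGT CCA GGT TCC CGG GTT TAT GCT ACG AAT CCG CTT GTT CCA TTA GAT CAG GTT CCC GGA TTA — no ATG→stop ORF.
Frame +2: CTA ACT CGC AAT GTG AAC GTC CAG GTT CCC GGG TTT ATG CTA CGA ATC CGC TTG TTC CAT TAG ATC AGG TTC CCG GAT — ATG at 38, stop TAG at 62 → 27 nt.
Frame +3: TAA CTC GCA ATG TGA ACG TCC AGG TTC CCG GGT TTA TGC TAC GAA TCC GCT TGT TCC ATT AGA TCA GGT TCC CGG ATT — ATG at 12, stop TGA at 15 → 6 nt.
Frame -1: TAA TCC GGG AAC CTG ATC TAA TGG AAC AAG CGG ATT CGT AGC ATA AAC CCG GGA ACC TGG ACG TTC ACA TTG CGA GTT AGC — no ATG→stop ORF.
Frame -2: AAT CCG GGA ACC TGA TCT AAT GGA ACA AGC GGA TTC GTA GCA TAA ACC CGG GAA CCT GGA CGT TCA CAT TGC GAG TTA — no ATG→stop ORF.
Frame -3: ATC CGG GAA CCT GAT CTA ATG GAA CAA GCG GAT TCG TAG CAT AAA CCC GGG AAC CTG GAC GTT CAC ATT GCG AGT TAG — ATG at 21, stop TAG at 39 → 21 nt.
Longest: frame +2, positions 38–64, 27 nt = 9 codons = 8 aa. → 9 codons.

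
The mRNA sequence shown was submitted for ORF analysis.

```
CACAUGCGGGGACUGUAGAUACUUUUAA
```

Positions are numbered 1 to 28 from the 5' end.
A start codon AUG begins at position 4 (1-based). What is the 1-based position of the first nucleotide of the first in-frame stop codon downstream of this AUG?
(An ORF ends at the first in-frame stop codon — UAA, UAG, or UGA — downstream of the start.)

16

Codons from position 4: AUG (4–6), CGG (7–9), GGA (10–12), CUG (13–15), UAG (16–18).
UAG is a stop codon; it begins at position 16.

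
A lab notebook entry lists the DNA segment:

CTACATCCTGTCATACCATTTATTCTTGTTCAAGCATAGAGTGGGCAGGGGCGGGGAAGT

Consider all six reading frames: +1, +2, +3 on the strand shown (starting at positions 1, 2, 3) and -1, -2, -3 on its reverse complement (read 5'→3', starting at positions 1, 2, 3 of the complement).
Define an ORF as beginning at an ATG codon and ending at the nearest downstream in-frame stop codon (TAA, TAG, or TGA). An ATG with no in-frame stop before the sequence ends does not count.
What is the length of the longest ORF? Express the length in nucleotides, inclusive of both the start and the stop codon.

Reverse complement (5'→3'): ACTTCCCCGCCCCTGCCCACTCTATGCTTGAACAAGAATAAATGGTATGACAGGATGTAG
Frame +1: CTA CAT CCT GTC ATA CCA TTT ATT CTT GTT CAA GCA TAG AGT GGG CAG GGG CGG GGA AGT — no ATG→stop ORF.
Frame +2: TAC ATC CTG TCA TAC CAT TTA TTC TTG TTC AAG CAT AGA GTG GGC AGG GGC GGG GAA — no ATG→stop ORF.
Frame +3: ACA TCC TGT CAT ACC ATT TAT TCT TGT TCA AGC ATA GAG TGG GCA GGG GCG GGG AAG — no ATG→stop ORF.
Frame -1: ACT TCC CCG CCC CTG CCC ACT CTA TGC TTG AAC AAG AAT AAA TGG TAT GAC AGG ATG TAG — ATG at 55, stop TAG at 58 → 6 nt.
Frame -2: CTT CCC CGC CCC TGC CCA CTC TAT GCT TGA ACA AGA ATA AAT GGT ATG ACA GGA TGT — no ATG→stop ORF.
Frame -3: TTC CCC GCC CCT GCC CAC TCT ATG CTT GAA CAA GAA TAA ATG GTA TGA CAG GAT GTA — ATG at 24, stop TAA at 39 → 18 nt; ATG at 42, stop TGA at 48 → 9 nt.
Longest: frame -3, positions 24–41, 18 nt = 6 codons = 5 aa. → 18 nucleotides.

18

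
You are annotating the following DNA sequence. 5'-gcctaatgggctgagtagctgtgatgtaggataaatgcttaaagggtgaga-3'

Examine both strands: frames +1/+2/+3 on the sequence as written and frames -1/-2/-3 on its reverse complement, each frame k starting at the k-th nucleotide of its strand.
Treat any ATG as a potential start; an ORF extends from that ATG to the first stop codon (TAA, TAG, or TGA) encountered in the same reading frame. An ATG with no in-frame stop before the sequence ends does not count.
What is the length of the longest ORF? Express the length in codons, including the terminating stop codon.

5

Reverse complement (5'→3'): TCTCACCCTTTAAGCATTTATCCTACATCACAGCTACTCAGCCCATTAGGC
Frame +1: GCC TAA TGG GCT GAG TAG CTG TGA TGT AGG ATA AAT GCT TAA AGG GTG AGA — no ATG→stop ORF.
Frame +2: CCT AAT GGG CTG AGT AGC TGT GAT GTA GGA TAA ATG CTT AAA GGG TGA — ATG at 35, stop TGA at 47 → 15 nt.
Frame +3: CTA ATG GGC TGA GTA GCT GTG ATG TAG GAT AAA TGC TTA AAG GGT GAG — ATG at 6, stop TGA at 12 → 9 nt; ATG at 24, stop TAG at 27 → 6 nt.
Frame -1: TCT CAC CCT TTA AGC ATT TAT CCT ACA TCA CAG CTA CTC AGC CCA TTA GGC — no ATG→stop ORF.
Frame -2: CTC ACC CTT TAA GCA TTT ATC CTA CAT CAC AGC TAC TCA GCC CAT TAG — no ATG→stop ORF.
Frame -3: TCA CCC TTT AAG CAT TTA TCC TAC ATC ACA GCT ACT CAG CCC ATT AGG — no ATG→stop ORF.
Longest: frame +2, positions 35–49, 15 nt = 5 codons = 4 aa. → 5 codons.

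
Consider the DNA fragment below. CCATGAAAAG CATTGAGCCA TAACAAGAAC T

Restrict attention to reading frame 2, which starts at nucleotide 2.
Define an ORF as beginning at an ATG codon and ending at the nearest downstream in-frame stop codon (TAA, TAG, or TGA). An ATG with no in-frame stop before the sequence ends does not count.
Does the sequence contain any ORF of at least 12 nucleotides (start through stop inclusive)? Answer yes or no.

Frame 2: CAT GAA AAG CAT TGA GCC ATA ACA AGA ACT — no ATG→stop ORF.
Largest ORF found is 0 nucleotides < 12, so no.

no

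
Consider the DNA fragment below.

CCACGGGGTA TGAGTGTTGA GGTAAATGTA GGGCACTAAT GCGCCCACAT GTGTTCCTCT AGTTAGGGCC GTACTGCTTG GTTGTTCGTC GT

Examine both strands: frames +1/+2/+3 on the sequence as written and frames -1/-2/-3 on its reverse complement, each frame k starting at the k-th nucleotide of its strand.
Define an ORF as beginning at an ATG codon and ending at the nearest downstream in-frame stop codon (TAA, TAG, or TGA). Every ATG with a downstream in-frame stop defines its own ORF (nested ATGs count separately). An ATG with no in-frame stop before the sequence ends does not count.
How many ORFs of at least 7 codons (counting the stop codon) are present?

Reverse complement (5'→3'): ACGACGAACAACCAAGCAGTACGGCCCTAACTAGAGGAACACATGTGGGCGCATTAGTGCCCTACATTTACCTCAACACTCATACCCCGTGG
Frame +1: CCA CGG GGT ATG AGT GTT GAG GTA AAT GTA GGG CAC TAA TGC GCC CAC ATG TGT TCC TCT AGT TAG GGC CGT ACT GCT TGG TTG TTC GTC — ATG at 10, stop TAA at 37 → 30 nt; ATG at 49, stop TAG at 64 → 18 nt.
Frame +2: CAC GGG GTA TGA GTG TTG AGG TAA ATG TAG GGC ACT AAT GCG CCC ACA TGT GTT CCT CTA GTT AGG GCC GTA CTG CTT GGT TGT TCG TCG — ATG at 26, stop TAG at 29 → 6 nt.
Frame +3: ACG GGG TAT GAG TGT TGA GGT AAA TGT AGG GCA CTA ATG CGC CCA CAT GTG TTC CTC TAG TTA GGG CCG TAC TGC TTG GTT GTT CGT CGT — ATG at 39, stop TAG at 60 → 24 nt.
Frame -1: ACG ACG AAC AAC CAA GCA GTA CGG CCC TAA CTA GAG GAA CAC ATG TGG GCG CAT TAG TGC CCT ACA TTT ACC TCA ACA CTC ATA CCC CGT — ATG at 43, stop TAG at 55 → 15 nt.
Frame -2: CGA CGA ACA ACC AAG CAG TAC GGC CCT AAC TAG AGG AAC ACA TGT GGG CGC ATT AGT GCC CTA CAT TTA CCT CAA CAC TCA TAC CCC GTG — no ATG→stop ORF.
Frame -3: GAC GAA CAA CCA AGC AGT ACG GCC CTA ACT AGA GGA ACA CAT GTG GGC GCA TTA GTG CCC TAC ATT TAC CTC AAC ACT CAT ACC CCG TGG — no ATG→stop ORF.
ORFs ≥ 7 codons: frame +1 10–39 (10 codons), frame +3 39–62 (8 codons). Count = 2.

2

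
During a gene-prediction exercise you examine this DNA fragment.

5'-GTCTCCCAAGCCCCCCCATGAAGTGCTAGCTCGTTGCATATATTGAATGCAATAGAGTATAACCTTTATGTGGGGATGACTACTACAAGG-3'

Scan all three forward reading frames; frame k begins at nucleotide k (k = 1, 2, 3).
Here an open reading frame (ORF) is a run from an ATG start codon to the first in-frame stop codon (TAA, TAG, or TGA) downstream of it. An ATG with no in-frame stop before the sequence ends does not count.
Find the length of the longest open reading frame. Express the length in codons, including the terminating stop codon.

4

Frame 1: GTC TCC CAA GCC CCC CCA TGA AGT GCT AGC TCG TTG CAT ATA TTG AAT GCA ATA GAG TAT AAC CTT TAT GTG GGG ATG ACT ACT ACA AGG — no ATG→stop ORF.
Frame 2: TCT CCC AAG CCC CCC CAT GAA GTG CTA GCT CGT TGC ATA TAT TGA ATG CAA TAG AGT ATA ACC TTT ATG TGG GGA TGA CTA CTA CAA — ATG at 47, stop TAG at 53 → 9 nt; ATG at 68, stop TGA at 77 → 12 nt.
Frame 3: CTC CCA AGC CCC CCC ATG AAG TGC TAG CTC GTT GCA TAT ATT GAA TGC AAT AGA GTA TAA CCT TTA TGT GGG GAT GAC TAC TAC AAG — ATG at 18, stop TAG at 27 → 12 nt.
Longest: frame 2, positions 68–79, 12 nt = 4 codons = 3 aa. → 4 codons.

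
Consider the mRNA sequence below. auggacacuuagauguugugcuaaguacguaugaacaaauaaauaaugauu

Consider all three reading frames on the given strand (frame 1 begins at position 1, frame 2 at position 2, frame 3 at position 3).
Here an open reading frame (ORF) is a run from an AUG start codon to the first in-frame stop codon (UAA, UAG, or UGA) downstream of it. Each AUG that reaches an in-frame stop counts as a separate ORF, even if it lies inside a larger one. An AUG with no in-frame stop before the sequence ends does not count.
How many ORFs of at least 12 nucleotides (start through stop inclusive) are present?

3

Frame 1: AUG GAC ACU UAG AUG UUG UGC UAA GUA CGU AUG AAC AAA UAA AUA AUG AUU — AUG at 1, stop UAG at 10 → 12 nt; AUG at 13, stop UAA at 22 → 12 nt; AUG at 31, stop UAA at 40 → 12 nt.
Frame 2: UGG ACA CUU AGA UGU UGU GCU AAG UAC GUA UGA ACA AAU AAA UAA UGA — no AUG→stop ORF.
Frame 3: GGA CAC UUA GAU GUU GUG CUA AGU ACG UAU GAA CAA AUA AAU AAU GAU — no AUG→stop ORF.
ORFs ≥ 12 nucleotides: frame 1 1–12 (12 nucleotides), frame 1 13–24 (12 nucleotides), frame 1 31–42 (12 nucleotides). Count = 3.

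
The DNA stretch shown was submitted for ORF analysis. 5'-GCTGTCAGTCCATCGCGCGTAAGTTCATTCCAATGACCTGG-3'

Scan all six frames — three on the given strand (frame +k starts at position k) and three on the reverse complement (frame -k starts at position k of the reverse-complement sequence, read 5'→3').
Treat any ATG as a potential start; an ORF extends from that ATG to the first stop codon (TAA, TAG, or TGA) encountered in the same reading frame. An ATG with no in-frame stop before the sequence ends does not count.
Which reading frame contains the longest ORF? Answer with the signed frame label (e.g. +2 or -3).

-2

Reverse complement (5'→3'): CCAGGTCATTGGAATGAACTTACGCGCGATGGACTGACAGC
Frame +1: GCT GTC AGT CCA TCG CGC GTA AGT TCA TTC CAA TGA CCT — no ATG→stop ORF.
Frame +2: CTG TCA GTC CAT CGC GCG TAA GTT CAT TCC AAT GAC CTG — no ATG→stop ORF.
Frame +3: TGT CAG TCC ATC GCG CGT AAG TTC ATT CCA ATG ACC TGG — no ATG→stop ORF.
Frame -1: CCA GGT CAT TGG AAT GAA CTT ACG CGC GAT GGA CTG ACA — no ATG→stop ORF.
Frame -2: CAG GTC ATT GGA ATG AAC TTA CGC GCG ATG GAC TGA CAG — ATG at 14, stop TGA at 35 → 24 nt; ATG at 29, stop TGA at 35 → 9 nt.
Frame -3: AGG TCA TTG GAA TGA ACT TAC GCG CGA TGG ACT GAC AGC — no ATG→stop ORF.
Longest ORF is 24 nt in frame -2 (positions 14–37).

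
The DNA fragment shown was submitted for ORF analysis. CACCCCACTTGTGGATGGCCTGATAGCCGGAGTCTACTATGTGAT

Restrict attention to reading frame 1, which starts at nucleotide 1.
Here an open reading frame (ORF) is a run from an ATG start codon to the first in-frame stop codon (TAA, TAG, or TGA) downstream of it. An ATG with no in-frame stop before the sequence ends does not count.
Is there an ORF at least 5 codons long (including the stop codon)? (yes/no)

no

Frame 1: CAC CCC ACT TGT GGA TGG CCT GAT AGC CGG AGT CTA CTA TGT GAT — no ATG→stop ORF.
Largest ORF found is 0 codons < 5, so no.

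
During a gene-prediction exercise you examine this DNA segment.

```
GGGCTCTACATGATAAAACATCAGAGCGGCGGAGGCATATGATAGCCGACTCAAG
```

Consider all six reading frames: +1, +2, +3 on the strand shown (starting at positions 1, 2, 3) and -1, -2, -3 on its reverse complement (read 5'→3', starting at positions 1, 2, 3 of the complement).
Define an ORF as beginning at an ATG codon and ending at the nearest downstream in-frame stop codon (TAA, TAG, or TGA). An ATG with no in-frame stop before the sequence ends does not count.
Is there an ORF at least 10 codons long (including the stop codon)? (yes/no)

Reverse complement (5'→3'): CTTGAGTCGGCTATCATATGCCTCCGCCGCTCTGATGTTTTATCATGTAGAGCCC
Frame +1: GGG CTC TAC ATG ATA AAA CAT CAG AGC GGC GGA GGC ATA TGA TAG CCG ACT CAA — ATG at 10, stop TGA at 40 → 33 nt.
Frame +2: GGC TCT ACA TGA TAA AAC ATC AGA GCG GCG GAG GCA TAT GAT AGC CGA CTC AAG — no ATG→stop ORF.
Frame +3: GCT CTA CAT GAT AAA ACA TCA GAG CGG CGG AGG CAT ATG ATA GCC GAC TCA — no ATG→stop ORF.
Frame -1: CTT GAG TCG GCT ATC ATA TGC CTC CGC CGC TCT GAT GTT TTA TCA TGT AGA GCC — no ATG→stop ORF.
Frame -2: TTG AGT CGG CTA TCA TAT GCC TCC GCC GCT CTG ATG TTT TAT CAT GTA GAG CCC — no ATG→stop ORF.
Frame -3: TGA GTC GGC TAT CAT ATG CCT CCG CCG CTC TGA TGT TTT ATC ATG TAG AGC — ATG at 18, stop TGA at 33 → 18 nt; ATG at 45, stop TAG at 48 → 6 nt.
Frame +1 has an ORF of 11 codons (positions 10–42) ≥ 10, so yes.

yes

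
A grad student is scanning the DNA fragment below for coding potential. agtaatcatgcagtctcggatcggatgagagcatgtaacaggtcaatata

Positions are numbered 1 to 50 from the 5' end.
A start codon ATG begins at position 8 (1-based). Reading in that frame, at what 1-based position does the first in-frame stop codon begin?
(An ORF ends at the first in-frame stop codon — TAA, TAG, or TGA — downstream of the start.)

Codons from position 8: ATG (8–10), CAG (11–13), TCT (14–16), CGG (17–19), ATC (20–22), GGA (23–25), TGA (26–28).
TGA is a stop codon; it begins at position 26.

26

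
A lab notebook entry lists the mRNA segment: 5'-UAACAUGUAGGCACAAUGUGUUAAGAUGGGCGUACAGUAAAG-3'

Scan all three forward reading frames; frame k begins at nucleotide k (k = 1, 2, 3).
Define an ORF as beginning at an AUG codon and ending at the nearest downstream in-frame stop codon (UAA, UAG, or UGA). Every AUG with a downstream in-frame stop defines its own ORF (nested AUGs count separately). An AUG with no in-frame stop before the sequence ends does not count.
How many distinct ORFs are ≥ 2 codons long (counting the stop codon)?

Frame 1: UAA CAU GUA GGC ACA AUG UGU UAA GAU GGG CGU ACA GUA AAG — AUG at 16, stop UAA at 22 → 9 nt.
Frame 2: AAC AUG UAG GCA CAA UGU GUU AAG AUG GGC GUA CAG UAA — AUG at 5, stop UAG at 8 → 6 nt; AUG at 26, stop UAA at 38 → 15 nt.
Frame 3: ACA UGU AGG CAC AAU GUG UUA AGA UGG GCG UAC AGU AAA — no AUG→stop ORF.
ORFs ≥ 2 codons: frame 1 16–24 (3 codons), frame 2 5–10 (2 codons), frame 2 26–40 (5 codons). Count = 3.

3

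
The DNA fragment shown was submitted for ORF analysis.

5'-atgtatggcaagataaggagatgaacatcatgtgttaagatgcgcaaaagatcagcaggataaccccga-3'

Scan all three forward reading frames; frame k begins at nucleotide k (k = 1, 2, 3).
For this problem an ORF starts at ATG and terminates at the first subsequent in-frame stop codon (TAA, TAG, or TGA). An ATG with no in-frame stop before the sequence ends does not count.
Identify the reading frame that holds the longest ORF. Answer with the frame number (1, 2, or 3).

Frame 1: ATG TAT GGC AAG ATA AGG AGA TGA ACA TCA TGT GTT AAG ATG CGC AAA AGA TCA GCA GGA TAA CCC CGA — ATG at 1, stop TGA at 22 → 24 nt; ATG at 40, stop TAA at 61 → 24 nt.
Frame 2: TGT ATG GCA AGA TAA GGA GAT GAA CAT CAT GTG TTA AGA TGC GCA AAA GAT CAG CAG GAT AAC CCC — ATG at 5, stop TAA at 14 → 12 nt.
Frame 3: GTA TGG CAA GAT AAG GAG ATG AAC ATC ATG TGT TAA GAT GCG CAA AAG ATC AGC AGG ATA ACC CCG — ATG at 21, stop TAA at 36 → 18 nt; ATG at 30, stop TAA at 36 → 9 nt.
Longest ORF is 24 nt in frame 1 (positions 1–24).

1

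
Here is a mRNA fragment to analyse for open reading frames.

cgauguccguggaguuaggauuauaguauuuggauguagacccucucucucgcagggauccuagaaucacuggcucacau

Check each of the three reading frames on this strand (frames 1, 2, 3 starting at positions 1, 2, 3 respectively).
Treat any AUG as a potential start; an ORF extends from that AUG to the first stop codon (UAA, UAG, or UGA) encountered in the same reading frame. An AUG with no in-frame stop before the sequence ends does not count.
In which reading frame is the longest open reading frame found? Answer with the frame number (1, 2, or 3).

Frame 1: CGA UGU CCG UGG AGU UAG GAU UAU AGU AUU UGG AUG UAG ACC CUC UCU CUC GCA GGG AUC CUA GAA UCA CUG GCU CAC — AUG at 34, stop UAG at 37 → 6 nt.
Frame 2: GAU GUC CGU GGA GUU AGG AUU AUA GUA UUU GGA UGU AGA CCC UCU CUC UCG CAG GGA UCC UAG AAU CAC UGG CUC ACA — no AUG→stop ORF.
Frame 3: AUG UCC GUG GAG UUA GGA UUA UAG UAU UUG GAU GUA GAC CCU CUC UCU CGC AGG GAU CCU AGA AUC ACU GGC UCA CAU — AUG at 3, stop UAG at 24 → 24 nt.
Longest ORF is 24 nt in frame 3 (positions 3–26).

3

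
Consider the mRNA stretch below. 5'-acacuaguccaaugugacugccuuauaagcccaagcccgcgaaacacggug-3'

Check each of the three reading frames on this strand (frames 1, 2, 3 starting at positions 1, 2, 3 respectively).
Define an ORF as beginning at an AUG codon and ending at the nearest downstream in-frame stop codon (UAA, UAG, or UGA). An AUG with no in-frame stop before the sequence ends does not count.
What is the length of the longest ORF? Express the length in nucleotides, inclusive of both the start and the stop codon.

Frame 1: ACA CUA GUC CAA UGU GAC UGC CUU AUA AGC CCA AGC CCG CGA AAC ACG GUG — no AUG→stop ORF.
Frame 2: CAC UAG UCC AAU GUG ACU GCC UUA UAA GCC CAA GCC CGC GAA ACA CGG — no AUG→stop ORF.
Frame 3: ACU AGU CCA AUG UGA CUG CCU UAU AAG CCC AAG CCC GCG AAA CAC GGU — AUG at 12, stop UGA at 15 → 6 nt.
Longest: frame 3, positions 12–17, 6 nt = 2 codons = 1 aa. → 6 nucleotides.

6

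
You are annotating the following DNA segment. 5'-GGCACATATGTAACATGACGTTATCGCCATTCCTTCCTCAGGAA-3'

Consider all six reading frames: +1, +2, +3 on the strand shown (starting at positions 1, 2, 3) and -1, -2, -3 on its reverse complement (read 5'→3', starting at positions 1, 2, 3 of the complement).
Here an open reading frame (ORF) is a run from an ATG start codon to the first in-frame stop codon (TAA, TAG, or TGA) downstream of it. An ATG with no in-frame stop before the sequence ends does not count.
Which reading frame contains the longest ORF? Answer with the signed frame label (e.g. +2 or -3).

+2

Reverse complement (5'→3'): TTCCTGAGGAAGGAATGGCGATAACGTCATGTTACATATGTGCC
Frame +1: GGC ACA TAT GTA ACA TGA CGT TAT CGC CAT TCC TTC CTC AGG — no ATG→stop ORF.
Frame +2: GCA CAT ATG TAA CAT GAC GTT ATC GCC ATT CCT TCC TCA GGA — ATG at 8, stop TAA at 11 → 6 nt.
Frame +3: CAC ATA TGT AAC ATG ACG TTA TCG CCA TTC CTT CCT CAG GAA — no ATG→stop ORF.
Frame -1: TTC CTG AGG AAG GAA TGG CGA TAA CGT CAT GTT ACA TAT GTG — no ATG→stop ORF.
Frame -2: TCC TGA GGA AGG AAT GGC GAT AAC GTC ATG TTA CAT ATG TGC — no ATG→stop ORF.
Frame -3: CCT GAG GAA GGA ATG GCG ATA ACG TCA TGT TAC ATA TGT GCC — no ATG→stop ORF.
Longest ORF is 6 nt in frame +2 (positions 8–13).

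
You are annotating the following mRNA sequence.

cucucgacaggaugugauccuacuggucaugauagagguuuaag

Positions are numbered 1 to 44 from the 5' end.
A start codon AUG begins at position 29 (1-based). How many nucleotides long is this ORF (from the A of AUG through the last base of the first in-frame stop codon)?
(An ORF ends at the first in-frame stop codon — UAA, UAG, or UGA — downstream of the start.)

15

Codons from position 29: AUG (29–31), AUA (32–34), GAG (35–37), GUU (38–40), UAA (41–43).
UAA is the first in-frame stop; ORF spans 29–43, 15 nucleotides.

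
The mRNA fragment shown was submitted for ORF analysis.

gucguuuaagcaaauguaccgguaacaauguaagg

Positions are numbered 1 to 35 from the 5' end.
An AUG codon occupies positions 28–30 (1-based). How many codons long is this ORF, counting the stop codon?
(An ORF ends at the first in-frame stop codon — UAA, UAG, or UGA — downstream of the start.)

2

Codons from position 28: AUG (28–30), UAA (31–33).
UAA is the first in-frame stop; that's 2 codons including the stop.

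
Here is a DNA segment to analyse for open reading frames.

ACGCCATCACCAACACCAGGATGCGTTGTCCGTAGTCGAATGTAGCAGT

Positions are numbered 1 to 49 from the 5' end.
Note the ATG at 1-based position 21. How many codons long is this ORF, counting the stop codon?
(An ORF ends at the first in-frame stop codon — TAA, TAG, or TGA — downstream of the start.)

5

Codons from position 21: ATG (21–23), CGT (24–26), TGT (27–29), CCG (30–32), TAG (33–35).
TAG is the first in-frame stop; that's 5 codons including the stop.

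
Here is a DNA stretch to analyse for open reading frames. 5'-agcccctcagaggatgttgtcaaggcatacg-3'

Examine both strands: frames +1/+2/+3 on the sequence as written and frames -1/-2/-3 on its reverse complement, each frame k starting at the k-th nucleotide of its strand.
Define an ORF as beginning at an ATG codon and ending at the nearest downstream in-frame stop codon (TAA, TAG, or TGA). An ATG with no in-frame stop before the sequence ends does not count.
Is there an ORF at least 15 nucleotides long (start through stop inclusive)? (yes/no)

no

Reverse complement (5'→3'): CGTATGCCTTGACAACATCCTCTGAGGGGCT
Frame +1: AGC CCC TCA GAG GAT GTT GTC AAG GCA TAC — no ATG→stop ORF.
Frame +2: GCC CCT CAG AGG ATG TTG TCA AGG CAT ACG — no ATG→stop ORF.
Frame +3: CCC CTC AGA GGA TGT TGT CAA GGC ATA — no ATG→stop ORF.
Frame -1: CGT ATG CCT TGA CAA CAT CCT CTG AGG GGC — ATG at 4, stop TGA at 10 → 9 nt.
Frame -2: GTA TGC CTT GAC AAC ATC CTC TGA GGG GCT — no ATG→stop ORF.
Frame -3: TAT GCC TTG ACA ACA TCC TCT GAG GGG — no ATG→stop ORF.
Largest ORF found is 9 nucleotides < 15, so no.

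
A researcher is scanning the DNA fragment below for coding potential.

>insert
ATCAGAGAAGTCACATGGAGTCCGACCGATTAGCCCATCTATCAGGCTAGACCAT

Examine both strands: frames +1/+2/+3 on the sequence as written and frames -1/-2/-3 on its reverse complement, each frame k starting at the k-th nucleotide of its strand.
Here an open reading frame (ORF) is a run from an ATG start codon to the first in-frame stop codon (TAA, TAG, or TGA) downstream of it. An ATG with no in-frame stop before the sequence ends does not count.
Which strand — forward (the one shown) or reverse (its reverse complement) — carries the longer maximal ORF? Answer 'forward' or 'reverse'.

Reverse complement (5'→3'): ATGGTCTAGCCTGATAGATGGGCTAATCGGTCGGACTCCATGTGACTTCTCTGAT
Frame +1: ATC AGA GAA GTC ACA TGG AGT CCG ACC GAT TAG CCC ATC TAT CAG GCT AGA CCA — no ATG→stop ORF.
Frame +2: TCA GAG AAG TCA CAT GGA GTC CGA CCG ATT AGC CCA TCT ATC AGG CTA GAC CAT — no ATG→stop ORF.
Frame +3: CAG AGA AGT CAC ATG GAG TCC GAC CGA TTA GCC CAT CTA TCA GGC TAG ACC — ATG at 15, stop TAG at 48 → 36 nt.
Frame -1: ATG GTC TAG CCT GAT AGA TGG GCT AAT CGG TCG GAC TCC ATG TGA CTT CTC TGA — ATG at 1, stop TAG at 7 → 9 nt; ATG at 40, stop TGA at 43 → 6 nt.
Frame -2: TGG TCT AGC CTG ATA GAT GGG CTA ATC GGT CGG ACT CCA TGT GAC TTC TCT GAT — no ATG→stop ORF.
Frame -3: GGT CTA GCC TGA TAG ATG GGC TAA TCG GTC GGA CTC CAT GTG ACT TCT CTG — ATG at 18, stop TAA at 24 → 9 nt.
Forward-strand max 36 nt; reverse-strand max 9 nt. The forward strand has the longer ORF.

forward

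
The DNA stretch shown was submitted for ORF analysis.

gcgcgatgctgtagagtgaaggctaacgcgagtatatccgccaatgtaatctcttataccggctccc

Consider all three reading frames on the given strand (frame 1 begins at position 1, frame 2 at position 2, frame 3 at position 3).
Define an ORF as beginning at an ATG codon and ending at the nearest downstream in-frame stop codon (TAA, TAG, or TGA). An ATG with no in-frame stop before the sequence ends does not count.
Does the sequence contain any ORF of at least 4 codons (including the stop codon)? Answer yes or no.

Frame 1: GCG CGA TGC TGT AGA GTG AAG GCT AAC GCG AGT ATA TCC GCC AAT GTA ATC TCT TAT ACC GGC TCC — no ATG→stop ORF.
Frame 2: CGC GAT GCT GTA GAG TGA AGG CTA ACG CGA GTA TAT CCG CCA ATG TAA TCT CTT ATA CCG GCT CCC — ATG at 44, stop TAA at 47 → 6 nt.
Frame 3: GCG ATG CTG TAG AGT GAA GGC TAA CGC GAG TAT ATC CGC CAA TGT AAT CTC TTA TAC CGG CTC — ATG at 6, stop TAG at 12 → 9 nt.
Largest ORF found is 3 codons < 4, so no.

no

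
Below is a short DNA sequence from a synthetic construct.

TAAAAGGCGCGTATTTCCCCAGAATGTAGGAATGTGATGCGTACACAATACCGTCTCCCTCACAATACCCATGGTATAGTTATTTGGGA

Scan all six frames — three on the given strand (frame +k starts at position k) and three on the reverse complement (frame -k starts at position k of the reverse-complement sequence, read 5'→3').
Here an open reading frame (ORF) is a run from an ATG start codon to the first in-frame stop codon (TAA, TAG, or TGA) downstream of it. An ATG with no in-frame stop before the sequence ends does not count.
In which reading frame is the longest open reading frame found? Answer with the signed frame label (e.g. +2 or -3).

+2

Reverse complement (5'→3'): TCCCAAATAACTATACCATGGGTATTGTGAGGGAGACGGTATTGTGTACGCATCACATTCCTACATTCTGGGGAAATACGCGCCTTTTA
Frame +1: TAA AAG GCG CGT ATT TCC CCA GAA TGT AGG AAT GTG ATG CGT ACA CAA TAC CGT CTC CCT CAC AAT ACC CAT GGT ATA GTT ATT TGG — no ATG→stop ORF.
Frame +2: AAA AGG CGC GTA TTT CCC CAG AAT GTA GGA ATG TGA TGC GTA CAC AAT ACC GTC TCC CTC ACA ATA CCC ATG GTA TAG TTA TTT GGG — ATG at 32, stop TGA at 35 → 6 nt; ATG at 71, stop TAG at 77 → 9 nt.
Frame +3: AAA GGC GCG TAT TTC CCC AGA ATG TAG GAA TGT GAT GCG TAC ACA ATA CCG TCT CCC TCA CAA TAC CCA TGG TAT AGT TAT TTG GGA — ATG at 24, stop TAG at 27 → 6 nt.
Frame -1: TCC CAA ATA ACT ATA CCA TGG GTA TTG TGA GGG AGA CGG TAT TGT GTA CGC ATC ACA TTC CTA CAT TCT GGG GAA ATA CGC GCC TTT — no ATG→stop ORF.
Frame -2: CCC AAA TAA CTA TAC CAT GGG TAT TGT GAG GGA GAC GGT ATT GTG TAC GCA TCA CAT TCC TAC ATT CTG GGG AAA TAC GCG CCT TTT — no ATG→stop ORF.
Frame -3: CCA AAT AAC TAT ACC ATG GGT ATT GTG AGG GAG ACG GTA TTG TGT ACG CAT CAC ATT CCT ACA TTC TGG GGA AAT ACG CGC CTT TTA — no ATG→stop ORF.
Longest ORF is 9 nt in frame +2 (positions 71–79).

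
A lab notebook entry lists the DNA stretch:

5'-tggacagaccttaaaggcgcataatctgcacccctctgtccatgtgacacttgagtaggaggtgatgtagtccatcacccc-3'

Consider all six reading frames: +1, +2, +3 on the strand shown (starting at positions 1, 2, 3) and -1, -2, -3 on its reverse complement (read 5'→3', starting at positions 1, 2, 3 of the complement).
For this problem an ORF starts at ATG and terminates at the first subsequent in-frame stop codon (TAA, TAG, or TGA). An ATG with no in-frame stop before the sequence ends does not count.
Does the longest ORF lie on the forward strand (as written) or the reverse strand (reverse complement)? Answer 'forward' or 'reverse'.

Reverse complement (5'→3'): GGGGTGATGGACTACATCACCTCCTACTCAAGTGTCACATGGACAGAGGGGTGCAGATTATGCGCCTTTAAGGTCTGTCCA
Frame +1: TGG ACA GAC CTT AAA GGC GCA TAA TCT GCA CCC CTC TGT CCA TGT GAC ACT TGA GTA GGA GGT GAT GTA GTC CAT CAC CCC — no ATG→stop ORF.
Frame +2: GGA CAG ACC TTA AAG GCG CAT AAT CTG CAC CCC TCT GTC CAT GTG ACA CTT GAG TAG GAG GTG ATG TAG TCC ATC ACC — ATG at 65, stop TAG at 68 → 6 nt.
Frame +3: GAC AGA CCT TAA AGG CGC ATA ATC TGC ACC CCT CTG TCC ATG TGA CAC TTG AGT AGG AGG TGA TGT AGT CCA TCA CCC — ATG at 42, stop TGA at 45 → 6 nt.
Frame -1: GGG GTG ATG GAC TAC ATC ACC TCC TAC TCA AGT GTC ACA TGG ACA GAG GGG TGC AGA TTA TGC GCC TTT AAG GTC TGT CCA — no ATG→stop ORF.
Frame -2: GGG TGA TGG ACT ACA TCA CCT CCT ACT CAA GTG TCA CAT GGA CAG AGG GGT GCA GAT TAT GCG CCT TTA AGG TCT GTC — no ATG→stop ORF.
Frame -3: GGT GAT GGA CTA CAT CAC CTC CTA CTC AAG TGT CAC ATG GAC AGA GGG GTG CAG ATT ATG CGC CTT TAA GGT CTG TCC — ATG at 39, stop TAA at 69 → 33 nt; ATG at 60, stop TAA at 69 → 12 nt.
Forward-strand max 6 nt; reverse-strand max 33 nt. The reverse strand has the longer ORF.

reverse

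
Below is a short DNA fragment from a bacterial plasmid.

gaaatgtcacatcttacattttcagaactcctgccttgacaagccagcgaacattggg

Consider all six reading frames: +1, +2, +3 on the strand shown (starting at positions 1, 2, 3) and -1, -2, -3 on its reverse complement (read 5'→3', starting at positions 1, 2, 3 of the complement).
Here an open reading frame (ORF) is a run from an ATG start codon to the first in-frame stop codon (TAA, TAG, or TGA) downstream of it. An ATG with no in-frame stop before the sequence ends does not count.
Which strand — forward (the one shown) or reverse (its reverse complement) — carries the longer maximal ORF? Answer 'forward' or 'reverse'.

Reverse complement (5'→3'): CCCAATGTTCGCTGGCTTGTCAAGGCAGGAGTTCTGAAAATGTAAGATGTGACATTTC
Frame +1: GAA ATG TCA CAT CTT ACA TTT TCA GAA CTC CTG CCT TGA CAA GCC AGC GAA CAT TGG — ATG at 4, stop TGA at 37 → 36 nt.
Frame +2: AAA TGT CAC ATC TTA CAT TTT CAG AAC TCC TGC CTT GAC AAG CCA GCG AAC ATT GGG — no ATG→stop ORF.
Frame +3: AAT GTC ACA TCT TAC ATT TTC AGA ACT CCT GCC TTG ACA AGC CAG CGA ACA TTG — no ATG→stop ORF.
Frame -1: CCC AAT GTT CGC TGG CTT GTC AAG GCA GGA GTT CTG AAA ATG TAA GAT GTG ACA TTT — ATG at 40, stop TAA at 43 → 6 nt.
Frame -2: CCA ATG TTC GCT GGC TTG TCA AGG CAG GAG TTC TGA AAA TGT AAG ATG TGA CAT TTC — ATG at 5, stop TGA at 35 → 33 nt; ATG at 47, stop TGA at 50 → 6 nt.
Frame -3: CAA TGT TCG CTG GCT TGT CAA GGC AGG AGT TCT GAA AAT GTA AGA TGT GAC ATT — no ATG→stop ORF.
Forward-strand max 36 nt; reverse-strand max 33 nt. The forward strand has the longer ORF.

forward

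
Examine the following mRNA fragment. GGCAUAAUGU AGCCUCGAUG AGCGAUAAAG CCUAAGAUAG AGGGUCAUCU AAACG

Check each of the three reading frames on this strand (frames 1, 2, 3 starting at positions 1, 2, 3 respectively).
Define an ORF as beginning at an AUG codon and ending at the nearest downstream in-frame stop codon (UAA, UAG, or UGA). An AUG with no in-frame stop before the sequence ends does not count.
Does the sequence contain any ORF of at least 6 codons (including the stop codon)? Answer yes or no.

yes

Frame 1: GGC AUA AUG UAG CCU CGA UGA GCG AUA AAG CCU AAG AUA GAG GGU CAU CUA AAC — AUG at 7, stop UAG at 10 → 6 nt.
Frame 2: GCA UAA UGU AGC CUC GAU GAG CGA UAA AGC CUA AGA UAG AGG GUC AUC UAA ACG — no AUG→stop ORF.
Frame 3: CAU AAU GUA GCC UCG AUG AGC GAU AAA GCC UAA GAU AGA GGG UCA UCU AAA — AUG at 18, stop UAA at 33 → 18 nt.
Frame 3 has an ORF of 6 codons (positions 18–35) ≥ 6, so yes.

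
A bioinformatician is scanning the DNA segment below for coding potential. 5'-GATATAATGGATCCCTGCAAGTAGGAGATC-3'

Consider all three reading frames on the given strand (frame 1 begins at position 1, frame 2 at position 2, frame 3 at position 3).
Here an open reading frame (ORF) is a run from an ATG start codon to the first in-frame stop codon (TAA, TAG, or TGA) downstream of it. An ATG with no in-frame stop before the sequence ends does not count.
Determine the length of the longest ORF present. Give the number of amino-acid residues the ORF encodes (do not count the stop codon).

5

Frame 1: GAT ATA ATG GAT CCC TGC AAG TAG GAG ATC — ATG at 7, stop TAG at 22 → 18 nt.
Frame 2: ATA TAA TGG ATC CCT GCA AGT AGG AGA — no ATG→stop ORF.
Frame 3: TAT AAT GGA TCC CTG CAA GTA GGA GAT — no ATG→stop ORF.
Longest: frame 1, positions 7–24, 18 nt = 6 codons = 5 aa. → 5 amino acids.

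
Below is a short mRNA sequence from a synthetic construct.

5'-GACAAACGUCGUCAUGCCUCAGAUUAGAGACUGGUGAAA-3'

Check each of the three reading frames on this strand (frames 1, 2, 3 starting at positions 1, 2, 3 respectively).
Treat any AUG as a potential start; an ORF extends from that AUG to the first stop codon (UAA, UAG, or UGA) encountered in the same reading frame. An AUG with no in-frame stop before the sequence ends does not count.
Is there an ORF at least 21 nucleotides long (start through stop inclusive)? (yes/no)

Frame 1: GAC AAA CGU CGU CAU GCC UCA GAU UAG AGA CUG GUG AAA — no AUG→stop ORF.
Frame 2: ACA AAC GUC GUC AUG CCU CAG AUU AGA GAC UGG UGA — AUG at 14, stop UGA at 35 → 24 nt.
Frame 3: CAA ACG UCG UCA UGC CUC AGA UUA GAG ACU GGU GAA — no AUG→stop ORF.
Frame 2 has an ORF of 24 nucleotides (positions 14–37) ≥ 21, so yes.

yes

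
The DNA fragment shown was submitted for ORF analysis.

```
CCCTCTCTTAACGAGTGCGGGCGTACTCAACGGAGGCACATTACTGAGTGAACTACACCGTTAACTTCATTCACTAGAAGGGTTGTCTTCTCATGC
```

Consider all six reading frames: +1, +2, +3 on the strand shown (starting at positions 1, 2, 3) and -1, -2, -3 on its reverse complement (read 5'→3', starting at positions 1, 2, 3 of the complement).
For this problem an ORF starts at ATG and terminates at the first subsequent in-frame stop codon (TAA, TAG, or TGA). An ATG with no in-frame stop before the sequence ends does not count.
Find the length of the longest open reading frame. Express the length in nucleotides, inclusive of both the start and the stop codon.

21

Reverse complement (5'→3'): GCATGAGAAGACAACCCTTCTAGTGAATGAAGTTAACGGTGTAGTTCACTCAGTAATGTGCCTCCGTTGAGTACGCCCGCACTCGTTAAGAGAGGG
Frame +1: CCC TCT CTT AAC GAG TGC GGG CGT ACT CAA CGG AGG CAC ATT ACT GAG TGA ACT ACA CCG TTA ACT TCA TTC ACT AGA AGG GTT GTC TTC TCA TGC — no ATG→stop ORF.
Frame +2: CCT CTC TTA ACG AGT GCG GGC GTA CTC AAC GGA GGC ACA TTA CTG AGT GAA CTA CAC CGT TAA CTT CAT TCA CTA GAA GGG TTG TCT TCT CAT — no ATG→stop ORF.
Frame +3: CTC TCT TAA CGA GTG CGG GCG TAC TCA ACG GAG GCA CAT TAC TGA GTG AAC TAC ACC GTT AAC TTC ATT CAC TAG AAG GGT TGT CTT CTC ATG — no ATG→stop ORF.
Frame -1: GCA TGA GAA GAC AAC CCT TCT AGT GAA TGA AGT TAA CGG TGT AGT TCA CTC AGT AAT GTG CCT CCG TTG AGT ACG CCC GCA CTC GTT AAG AGA GGG — no ATG→stop ORF.
Frame -2: CAT GAG AAG ACA ACC CTT CTA GTG AAT GAA GTT AAC GGT GTA GTT CAC TCA GTA ATG TGC CTC CGT TGA GTA CGC CCG CAC TCG TTA AGA GAG — ATG at 56, stop TGA at 68 → 15 nt.
Frame -3: ATG AGA AGA CAA CCC TTC TAG TGA ATG AAG TTA ACG GTG TAG TTC ACT CAG TAA TGT GCC TCC GTT GAG TAC GCC CGC ACT CGT TAA GAG AGG — ATG at 3, stop TAG at 21 → 21 nt; ATG at 27, stop TAG at 42 → 18 nt.
Longest: frame -3, positions 3–23, 21 nt = 7 codons = 6 aa. → 21 nucleotides.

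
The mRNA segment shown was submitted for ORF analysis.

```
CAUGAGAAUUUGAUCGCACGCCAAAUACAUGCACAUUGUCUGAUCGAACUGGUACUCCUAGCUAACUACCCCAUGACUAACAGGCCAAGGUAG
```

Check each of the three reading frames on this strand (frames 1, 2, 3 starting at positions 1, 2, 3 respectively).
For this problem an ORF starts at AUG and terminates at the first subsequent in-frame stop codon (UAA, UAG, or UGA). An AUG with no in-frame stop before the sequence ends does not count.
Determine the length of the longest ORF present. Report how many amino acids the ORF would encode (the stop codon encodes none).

Frame 1: CAU GAG AAU UUG AUC GCA CGC CAA AUA CAU GCA CAU UGU CUG AUC GAA CUG GUA CUC CUA GCU AAC UAC CCC AUG ACU AAC AGG CCA AGG UAG — AUG at 73, stop UAG at 91 → 21 nt.
Frame 2: AUG AGA AUU UGA UCG CAC GCC AAA UAC AUG CAC AUU GUC UGA UCG AAC UGG UAC UCC UAG CUA ACU ACC CCA UGA CUA ACA GGC CAA GGU — AUG at 2, stop UGA at 11 → 12 nt; AUG at 29, stop UGA at 41 → 15 nt.
Frame 3: UGA GAA UUU GAU CGC ACG CCA AAU ACA UGC ACA UUG UCU GAU CGA ACU GGU ACU CCU AGC UAA CUA CCC CAU GAC UAA CAG GCC AAG GUA — no AUG→stop ORF.
Longest: frame 1, positions 73–93, 21 nt = 7 codons = 6 aa. → 6 amino acids.

6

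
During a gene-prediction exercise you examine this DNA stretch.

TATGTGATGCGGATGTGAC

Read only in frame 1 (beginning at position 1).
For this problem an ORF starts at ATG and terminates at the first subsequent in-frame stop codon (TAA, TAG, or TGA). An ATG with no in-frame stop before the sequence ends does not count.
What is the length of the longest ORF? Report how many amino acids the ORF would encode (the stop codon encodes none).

Frame 1: TAT GTG ATG CGG ATG TGA — ATG at 7, stop TGA at 16 → 12 nt; ATG at 13, stop TGA at 16 → 6 nt.
Longest: frame 1, positions 7–18, 12 nt = 4 codons = 3 aa. → 3 amino acids.

3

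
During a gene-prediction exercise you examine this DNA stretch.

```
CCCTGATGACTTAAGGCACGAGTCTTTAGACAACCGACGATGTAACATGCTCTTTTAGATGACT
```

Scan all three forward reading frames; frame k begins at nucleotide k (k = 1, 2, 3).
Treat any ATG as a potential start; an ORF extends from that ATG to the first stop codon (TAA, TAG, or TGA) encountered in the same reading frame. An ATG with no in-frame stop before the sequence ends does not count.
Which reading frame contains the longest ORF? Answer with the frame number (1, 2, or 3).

Frame 1: CCC TGA TGA CTT AAG GCA CGA GTC TTT AGA CAA CCG ACG ATG TAA CAT GCT CTT TTA GAT GAC — ATG at 40, stop TAA at 43 → 6 nt.
Frame 2: CCT GAT GAC TTA AGG CAC GAG TCT TTA GAC AAC CGA CGA TGT AAC ATG CTC TTT TAG ATG ACT — ATG at 47, stop TAG at 56 → 12 nt.
Frame 3: CTG ATG ACT TAA GGC ACG AGT CTT TAG ACA ACC GAC GAT GTA ACA TGC TCT TTT AGA TGA — ATG at 6, stop TAA at 12 → 9 nt.
Longest ORF is 12 nt in frame 2 (positions 47–58).

2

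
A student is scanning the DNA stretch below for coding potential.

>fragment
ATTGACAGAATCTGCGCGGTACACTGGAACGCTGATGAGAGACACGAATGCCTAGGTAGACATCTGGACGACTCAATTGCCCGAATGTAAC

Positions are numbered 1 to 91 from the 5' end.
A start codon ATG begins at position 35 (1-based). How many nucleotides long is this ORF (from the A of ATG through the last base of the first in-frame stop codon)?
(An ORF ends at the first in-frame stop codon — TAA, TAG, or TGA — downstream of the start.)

Codons from position 35: ATG (35–37), AGA (38–40), GAC (41–43), ACG (44–46), AAT (47–49), GCC (50–52), TAG (53–55).
TAG is the first in-frame stop; ORF spans 35–55, 21 nucleotides.

21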